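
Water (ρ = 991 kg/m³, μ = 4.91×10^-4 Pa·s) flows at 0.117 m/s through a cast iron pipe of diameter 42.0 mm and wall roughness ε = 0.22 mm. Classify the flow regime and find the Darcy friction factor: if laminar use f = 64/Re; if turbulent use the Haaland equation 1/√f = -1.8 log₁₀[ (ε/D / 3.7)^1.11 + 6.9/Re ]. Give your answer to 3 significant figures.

f ≈ 0.0378

Re = ρVD/μ = 991·0.117·0.042/0.000491 = 9918.
Re > 4000 → turbulent. ε/D = 0.00022/0.042 = 0.00524; Haaland: 1/√f = -1.8 log₁₀[0.000688 + 0.000696] = 5.146, so f = 0.03776.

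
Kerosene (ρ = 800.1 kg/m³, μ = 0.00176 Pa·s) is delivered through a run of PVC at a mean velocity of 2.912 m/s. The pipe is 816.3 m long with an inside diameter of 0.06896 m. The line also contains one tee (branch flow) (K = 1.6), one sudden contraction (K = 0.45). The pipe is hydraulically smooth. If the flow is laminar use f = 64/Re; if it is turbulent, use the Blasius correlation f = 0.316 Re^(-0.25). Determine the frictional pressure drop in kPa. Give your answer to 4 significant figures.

Reynolds number Re = ρVD/μ = 800.1 · 2.912 · 0.06896 / 0.00176 = 9.129e+04.
Re > 4000 → turbulent. Smooth-pipe (Blasius): f = 0.316 Re^(-0.25) = 0.316/(9.129e+04)^0.25 = 0.01818.
Total minor-loss coefficient ΣK = 1·1.6 + 1·0.45 = 2.05.
ΔP = [f·L/D + ΣK]·(ρV²/2) = [0.01818·816.3/0.06896 + 2.05]·(800.1·2.912²/2) = [215.2 + 2.05]·3392 = 7.37e+05 Pa.
ΔP = 7.37e+05 Pa = 737.0 kPa.

ΔP ≈ 737.0 kPa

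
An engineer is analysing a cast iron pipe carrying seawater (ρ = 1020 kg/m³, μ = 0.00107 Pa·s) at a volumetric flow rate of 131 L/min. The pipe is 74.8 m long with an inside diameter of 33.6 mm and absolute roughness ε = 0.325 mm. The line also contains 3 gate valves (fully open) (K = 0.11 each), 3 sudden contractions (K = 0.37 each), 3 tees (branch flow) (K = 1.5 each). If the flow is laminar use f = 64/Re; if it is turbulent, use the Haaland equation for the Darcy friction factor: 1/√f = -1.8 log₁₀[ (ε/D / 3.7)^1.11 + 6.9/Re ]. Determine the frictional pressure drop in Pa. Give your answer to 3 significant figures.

Q = 131 L/min = 131/60000 = 0.002183 m³/s.
Cross-sectional area A = πD²/4 = π(0.0336)²/4 = 0.0008867 m²; mean velocity V = Q/A = 0.002183/0.0008867 = 2.462 m/s.
Reynolds number Re = ρVD/μ = 1020 · 2.462 · 0.0336 / 0.00107 = 7.887e+04.
Re > 4000 → turbulent. Relative roughness ε/D = 0.000325/0.0336 = 0.00967. Haaland: 1/√f = -1.8 log₁₀[(0.00967/3.7)^1.11 + 6.9/7.887e+04] = -1.8 log₁₀[0.00136 + 8.75e-05] = 5.111, so f = 0.03828.
Total minor-loss coefficient ΣK = 3·0.11 + 3·0.37 + 3·1.5 = 5.94.
ΔP = [f·L/D + ΣK]·(ρV²/2) = [0.03828·74.8/0.0336 + 5.94]·(1020·2.462²/2) = [85.21 + 5.94]·3092 = 2.819e+05 Pa.

ΔP ≈ 282000 Pa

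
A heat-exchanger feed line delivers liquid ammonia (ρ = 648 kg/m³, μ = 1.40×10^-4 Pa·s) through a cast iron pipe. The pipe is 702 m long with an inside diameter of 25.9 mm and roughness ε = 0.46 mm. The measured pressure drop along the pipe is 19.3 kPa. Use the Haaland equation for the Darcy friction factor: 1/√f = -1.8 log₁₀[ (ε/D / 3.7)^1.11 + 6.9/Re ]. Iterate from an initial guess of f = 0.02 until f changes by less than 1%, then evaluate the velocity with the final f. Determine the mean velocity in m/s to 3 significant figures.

Rearranging Darcy-Weisbach: V = √(2·ΔP·D/(f·L·ρ)). With ε/D = 0.00046/0.0259 = 0.0178, iterate starting from f = 0.02:
  f = 0.02 → V = √(2·1.93e+04·0.0259/(0.02·702·648)) = 0.3315 m/s; Re = ρVD/μ = 3.974e+04; f → 0.0476
  f = 0.0476 → V = 0.2149 m/s; Re = 2.576e+04; f → 0.04813
  f = 0.04813 → V = 0.2137 m/s; Re = 2.562e+04; f → 0.04814
Converged (Δf/f < 1%). With the final f = 0.04814: V = √(2·1.93e+04·0.0259/(0.04814·702·648)) = 0.2137 m/s.

V ≈ 0.214 m/s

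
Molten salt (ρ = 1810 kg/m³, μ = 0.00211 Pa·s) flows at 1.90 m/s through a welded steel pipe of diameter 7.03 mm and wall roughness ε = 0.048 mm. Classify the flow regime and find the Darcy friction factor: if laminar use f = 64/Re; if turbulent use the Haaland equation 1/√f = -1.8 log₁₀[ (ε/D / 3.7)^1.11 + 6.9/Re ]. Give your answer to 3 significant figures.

f ≈ 0.0389

Re = ρVD/μ = 1810·1.9·0.00703/0.00211 = 1.146e+04.
Re > 4000 → turbulent. ε/D = 4.8e-05/0.00703 = 0.00683; Haaland: 1/√f = -1.8 log₁₀[0.000923 + 0.000602] = 5.07, so f = 0.03891.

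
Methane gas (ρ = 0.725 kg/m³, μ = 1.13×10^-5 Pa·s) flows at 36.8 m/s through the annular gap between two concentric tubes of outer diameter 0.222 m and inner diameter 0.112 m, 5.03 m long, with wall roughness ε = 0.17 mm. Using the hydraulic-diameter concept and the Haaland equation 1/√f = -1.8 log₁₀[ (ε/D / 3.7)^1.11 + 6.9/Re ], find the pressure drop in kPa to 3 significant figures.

ΔP ≈ 0.509 kPa

Hydraulic diameter D_h = 4A/P = D_o - D_i = 0.222 - 0.112 = 0.11 m.
Re = ρVD_h/μ = 0.725·36.8·0.11/1.13e-05 = 2.597e+05.
ε/D_h = 0.00017/0.11 = 0.00155; Haaland gives 1/√f = -1.8 log₁₀[0.000177+2.66e-05] = 6.642, so f = 0.02266.
ΔP = f(L/D_h)(ρV²/2) = 0.02266·5.03/0.11·490.9 = 508.8 Pa.
ΔP = 0.509 kPa.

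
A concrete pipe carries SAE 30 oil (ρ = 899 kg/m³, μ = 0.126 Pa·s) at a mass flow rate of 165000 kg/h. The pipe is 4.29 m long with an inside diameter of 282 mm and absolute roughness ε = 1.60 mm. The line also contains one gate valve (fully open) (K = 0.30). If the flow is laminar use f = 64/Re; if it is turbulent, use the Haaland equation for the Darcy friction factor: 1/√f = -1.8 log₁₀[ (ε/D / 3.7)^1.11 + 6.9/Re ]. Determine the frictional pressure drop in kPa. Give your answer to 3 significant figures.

ṁ = 165000 kg/h = 165000/3600 = 45.83 kg/s.
A = πD²/4 = π(0.282)²/4 = 0.06246 m²; mean velocity V = ṁ/(ρA) = 45.83/(899 · 0.06246) = 0.8163 m/s.
Reynolds number Re = ρVD/μ = 899 · 0.8163 · 0.282 / 0.126 = 1642.
Re < 2300 → laminar flow, so f = 64/Re = 64/1642 = 0.03897 (the turbulent correlation is not needed).
Total minor-loss coefficient ΣK = 1·0.3 = 0.3.
ΔP = [f·L/D + ΣK]·(ρV²/2) = [0.03897·4.29/0.282 + 0.3]·(899·0.8163²/2) = [0.5928 + 0.3]·299.5 = 267.4 Pa.
ΔP = 267.4 Pa = 0.267 kPa.

ΔP ≈ 0.267 kPa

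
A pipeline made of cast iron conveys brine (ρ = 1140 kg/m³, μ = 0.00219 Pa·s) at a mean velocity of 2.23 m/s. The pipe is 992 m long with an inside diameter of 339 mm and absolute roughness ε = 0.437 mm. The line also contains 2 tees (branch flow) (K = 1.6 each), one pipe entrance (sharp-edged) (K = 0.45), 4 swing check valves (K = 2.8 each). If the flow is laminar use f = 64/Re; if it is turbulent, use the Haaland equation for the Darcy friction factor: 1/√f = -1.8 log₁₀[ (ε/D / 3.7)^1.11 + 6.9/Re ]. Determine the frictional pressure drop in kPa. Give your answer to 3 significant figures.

Reynolds number Re = ρVD/μ = 1140 · 2.23 · 0.339 / 0.00219 = 3.935e+05.
Re > 4000 → turbulent. Relative roughness ε/D = 0.000437/0.339 = 0.00129. Haaland: 1/√f = -1.8 log₁₀[(0.00129/3.7)^1.11 + 6.9/3.935e+05] = -1.8 log₁₀[0.000145 + 1.75e-05] = 6.82, so f = 0.0215.
Total minor-loss coefficient ΣK = 2·1.6 + 1·0.45 + 4·2.8 = 14.8.
ΔP = [f·L/D + ΣK]·(ρV²/2) = [0.0215·992/0.339 + 14.8]·(1140·2.23²/2) = [62.92 + 14.8]·2835 = 2.204e+05 Pa.
ΔP = 2.204e+05 Pa = 220 kPa.

ΔP ≈ 220 kPa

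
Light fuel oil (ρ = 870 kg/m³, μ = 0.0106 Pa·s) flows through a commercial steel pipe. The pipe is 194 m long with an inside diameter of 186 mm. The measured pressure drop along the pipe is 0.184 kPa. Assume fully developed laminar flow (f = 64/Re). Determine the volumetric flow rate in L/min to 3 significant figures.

Q ≈ 158 L/min

For laminar flow, f = 64/Re with Re = ρVD/μ, so Darcy-Weisbach reduces to ΔP = 32μLV/D². Solving for V: V = ΔP·D²/(32μL) = 184·(0.186)²/(32·0.0106·194) = 0.09674 m/s.
Check: Re = ρVD/μ = 870·0.09674·0.186/0.0106 = 1477 < 2300, so the laminar assumption holds.
Q = V·A = 0.09674·(π/4·0.186²) = 0.002628 m³/s = 158 L/min.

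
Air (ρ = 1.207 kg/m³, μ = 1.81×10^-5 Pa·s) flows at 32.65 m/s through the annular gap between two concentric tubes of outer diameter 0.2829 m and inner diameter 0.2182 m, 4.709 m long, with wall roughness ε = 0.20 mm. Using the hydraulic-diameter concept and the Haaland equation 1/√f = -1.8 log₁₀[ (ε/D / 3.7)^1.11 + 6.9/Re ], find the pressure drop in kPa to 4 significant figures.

Hydraulic diameter D_h = 4A/P = D_o - D_i = 0.2829 - 0.2182 = 0.0647 m.
Re = ρVD_h/μ = 1.207·32.65·0.0647/1.81e-05 = 1.409e+05.
ε/D_h = 0.0002/0.0647 = 0.00309; Haaland gives 1/√f = -1.8 log₁₀[0.000383+4.9e-05] = 6.056, so f = 0.02727.
ΔP = f(L/D_h)(ρV²/2) = 0.02727·4.709/0.0647·643.3 = 1277 Pa.
ΔP = 1.277 kPa.

ΔP ≈ 1.277 kPa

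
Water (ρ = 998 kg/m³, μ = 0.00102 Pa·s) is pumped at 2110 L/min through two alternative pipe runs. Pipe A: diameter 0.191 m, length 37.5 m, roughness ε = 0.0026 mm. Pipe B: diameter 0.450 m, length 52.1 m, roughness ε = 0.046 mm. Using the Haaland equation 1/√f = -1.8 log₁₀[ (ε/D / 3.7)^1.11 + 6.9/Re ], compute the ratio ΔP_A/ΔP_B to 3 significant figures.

ΔP_A/ΔP_B ≈ 43.2

Pipe A: V = Q/A = 0.03517/0.02865 = 1.227 m/s; Re = 2.294e+05; ε/D = 1.36e-05; Haaland → f = 0.01518; ΔP_A = f(L/D)(ρV²/2) = 2241 Pa.
Pipe B: V = Q/A = 0.03517/0.159 = 0.2211 m/s; Re = 9.736e+04; ε/D = 0.000102; Haaland → f = 0.01837; ΔP_B = f(L/D)(ρV²/2) = 51.88 Pa.
ΔP_A/ΔP_B = 2241/51.88 = 43.2.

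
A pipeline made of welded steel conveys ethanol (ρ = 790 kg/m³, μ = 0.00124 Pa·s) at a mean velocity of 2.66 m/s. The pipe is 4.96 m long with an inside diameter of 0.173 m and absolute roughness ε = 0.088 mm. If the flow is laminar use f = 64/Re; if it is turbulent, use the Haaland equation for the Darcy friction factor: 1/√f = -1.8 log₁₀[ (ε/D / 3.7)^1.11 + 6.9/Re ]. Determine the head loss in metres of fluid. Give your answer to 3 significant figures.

Reynolds number Re = ρVD/μ = 790 · 2.66 · 0.173 / 0.00124 = 2.932e+05.
Re > 4000 → turbulent. Relative roughness ε/D = 8.8e-05/0.173 = 0.000509. Haaland: 1/√f = -1.8 log₁₀[(0.000509/3.7)^1.11 + 6.9/2.932e+05] = -1.8 log₁₀[5.17e-05 + 2.35e-05] = 7.423, so f = 0.01815.
Darcy-Weisbach: ΔP = f(L/D)(ρV²/2) = 0.01815·(4.96/0.173)·(790·2.66²/2) = 0.01815·28.67·2795 = 1454 Pa.
Head loss h_f = ΔP/(ρg) = 1454/(790·9.81) = 0.188 m.

h_f ≈ 0.188 m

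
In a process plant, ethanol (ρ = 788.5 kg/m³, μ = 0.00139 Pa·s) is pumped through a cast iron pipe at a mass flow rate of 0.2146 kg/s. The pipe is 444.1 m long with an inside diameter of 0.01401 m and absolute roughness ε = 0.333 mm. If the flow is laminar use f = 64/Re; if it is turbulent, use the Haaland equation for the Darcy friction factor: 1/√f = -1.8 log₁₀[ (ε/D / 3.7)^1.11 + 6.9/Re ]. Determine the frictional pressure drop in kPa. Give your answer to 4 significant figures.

ΔP ≈ 2124 kPa

A = πD²/4 = π(0.01401)²/4 = 0.0001542 m²; mean velocity V = ṁ/(ρA) = 0.2146/(788.5 · 0.0001542) = 1.765 m/s.
Reynolds number Re = ρVD/μ = 788.5 · 1.765 · 0.01401 / 0.00139 = 1.403e+04.
Re > 4000 → turbulent. Relative roughness ε/D = 0.000333/0.01401 = 0.0238. Haaland: 1/√f = -1.8 log₁₀[(0.0238/3.7)^1.11 + 6.9/1.403e+04] = -1.8 log₁₀[0.00369 + 0.000492] = 4.282, so f = 0.05454.
Darcy-Weisbach: ΔP = f(L/D)(ρV²/2) = 0.05454·(444.1/0.01401)·(788.5·1.765²/2) = 0.05454·3.17e+04·1229 = 2.124e+06 Pa.
ΔP = 2.124e+06 Pa = 2124 kPa.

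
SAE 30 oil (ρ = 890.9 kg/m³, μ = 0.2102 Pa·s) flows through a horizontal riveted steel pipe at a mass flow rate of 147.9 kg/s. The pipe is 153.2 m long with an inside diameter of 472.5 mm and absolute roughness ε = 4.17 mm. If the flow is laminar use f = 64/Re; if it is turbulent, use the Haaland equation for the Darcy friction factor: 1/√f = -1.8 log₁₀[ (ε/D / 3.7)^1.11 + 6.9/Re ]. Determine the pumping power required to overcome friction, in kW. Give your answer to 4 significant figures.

A = πD²/4 = π(0.4725)²/4 = 0.1753 m²; mean velocity V = ṁ/(ρA) = 147.9/(890.9 · 0.1753) = 0.9468 m/s.
Reynolds number Re = ρVD/μ = 890.9 · 0.9468 · 0.4725 / 0.21 = 1896.
Re < 2300 → laminar flow, so f = 64/Re = 64/1896 = 0.03375 (the turbulent correlation is not needed).
Darcy-Weisbach: ΔP = f(L/D)(ρV²/2) = 0.03375·(153.2/0.4725)·(890.9·0.9468²/2) = 0.03375·324.2·399.3 = 4370 Pa.
Q = ṁ/ρ = 147.9/890.9 = 0.166 m³/s.
Pumping power P = QΔP = 0.166·4370 = 725.48 W = 0.7255 kW.

P ≈ 0.7255 kW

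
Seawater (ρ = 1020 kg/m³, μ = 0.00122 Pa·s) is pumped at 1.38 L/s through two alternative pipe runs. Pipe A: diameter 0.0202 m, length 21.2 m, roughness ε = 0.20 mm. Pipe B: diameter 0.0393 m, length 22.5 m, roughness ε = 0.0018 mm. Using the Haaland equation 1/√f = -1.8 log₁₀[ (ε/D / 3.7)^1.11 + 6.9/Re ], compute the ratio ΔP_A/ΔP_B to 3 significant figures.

Pipe A: V = Q/A = 0.00138/0.0003205 = 4.306 m/s; Re = 7.272e+04; ε/D = 0.0099; Haaland → f = 0.03862; ΔP_A = f(L/D)(ρV²/2) = 3.833e+05 Pa.
Pipe B: V = Q/A = 0.00138/0.001213 = 1.138 m/s; Re = 3.738e+04; ε/D = 4.58e-05; Haaland → f = 0.02224; ΔP_B = f(L/D)(ρV²/2) = 8404 Pa.
ΔP_A/ΔP_B = 3.833e+05/8404 = 45.6.

ΔP_A/ΔP_B ≈ 45.6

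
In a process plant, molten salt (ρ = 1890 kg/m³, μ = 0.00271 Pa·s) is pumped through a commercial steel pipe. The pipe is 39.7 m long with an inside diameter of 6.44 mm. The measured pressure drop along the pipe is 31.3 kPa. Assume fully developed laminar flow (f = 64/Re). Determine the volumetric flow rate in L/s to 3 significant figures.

For laminar flow, f = 64/Re with Re = ρVD/μ, so Darcy-Weisbach reduces to ΔP = 32μLV/D². Solving for V: V = ΔP·D²/(32μL) = 3.13e+04·(0.00644)²/(32·0.00271·39.7) = 0.3771 m/s.
Check: Re = ρVD/μ = 1890·0.3771·0.00644/0.00271 = 1693 < 2300, so the laminar assumption holds.
Q = V·A = 0.3771·(π/4·0.00644²) = 1.228e-05 m³/s = 0.0123 L/s.

Q ≈ 0.0123 L/s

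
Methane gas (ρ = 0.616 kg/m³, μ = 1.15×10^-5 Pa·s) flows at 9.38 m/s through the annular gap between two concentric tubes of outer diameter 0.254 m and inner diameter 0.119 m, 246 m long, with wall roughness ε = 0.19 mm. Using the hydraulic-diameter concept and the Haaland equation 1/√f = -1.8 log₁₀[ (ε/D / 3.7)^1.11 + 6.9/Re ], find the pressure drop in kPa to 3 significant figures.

Hydraulic diameter D_h = 4A/P = D_o - D_i = 0.254 - 0.119 = 0.135 m.
Re = ρVD_h/μ = 0.616·9.38·0.135/1.15e-05 = 6.783e+04.
ε/D_h = 0.00019/0.135 = 0.00141; Haaland gives 1/√f = -1.8 log₁₀[0.00016+0.000102] = 6.448, so f = 0.02405.
ΔP = f(L/D_h)(ρV²/2) = 0.02405·246/0.135·27.1 = 1188 Pa.
ΔP = 1.19 kPa.

ΔP ≈ 1.19 kPa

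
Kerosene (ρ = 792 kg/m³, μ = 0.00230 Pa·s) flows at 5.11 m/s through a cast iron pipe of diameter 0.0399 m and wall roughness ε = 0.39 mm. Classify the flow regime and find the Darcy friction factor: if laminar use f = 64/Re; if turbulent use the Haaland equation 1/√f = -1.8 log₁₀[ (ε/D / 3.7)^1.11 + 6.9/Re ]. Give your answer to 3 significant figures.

f ≈ 0.0385

Re = ρVD/μ = 792·5.11·0.0399/0.0023 = 7.021e+04.
Re > 4000 → turbulent. ε/D = 0.00039/0.0399 = 0.00977; Haaland: 1/√f = -1.8 log₁₀[0.00137 + 9.83e-05] = 5.097, so f = 0.03849.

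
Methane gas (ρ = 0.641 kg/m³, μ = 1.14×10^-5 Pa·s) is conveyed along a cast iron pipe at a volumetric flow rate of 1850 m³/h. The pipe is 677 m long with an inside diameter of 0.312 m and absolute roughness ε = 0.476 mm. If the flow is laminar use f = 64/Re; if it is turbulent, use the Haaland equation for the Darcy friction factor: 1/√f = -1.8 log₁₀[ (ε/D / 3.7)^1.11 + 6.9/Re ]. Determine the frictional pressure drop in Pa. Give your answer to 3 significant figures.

ΔP ≈ 735 Pa

Q = 1850 m³/h = 1850/3600 = 0.5139 m³/s.
Cross-sectional area A = πD²/4 = π(0.312)²/4 = 0.07645 m²; mean velocity V = Q/A = 0.5139/0.07645 = 6.722 m/s.
Reynolds number Re = ρVD/μ = 0.641 · 6.722 · 0.312 / 1.14e-05 = 1.179e+05.
Re > 4000 → turbulent. Relative roughness ε/D = 0.000476/0.312 = 0.00153. Haaland: 1/√f = -1.8 log₁₀[(0.00153/3.7)^1.11 + 6.9/1.179e+05] = -1.8 log₁₀[0.000175 + 5.85e-05] = 6.537, so f = 0.0234.
Darcy-Weisbach: ΔP = f(L/D)(ρV²/2) = 0.0234·(677/0.312)·(0.641·6.722²/2) = 0.0234·2170·14.48 = 735.2 Pa.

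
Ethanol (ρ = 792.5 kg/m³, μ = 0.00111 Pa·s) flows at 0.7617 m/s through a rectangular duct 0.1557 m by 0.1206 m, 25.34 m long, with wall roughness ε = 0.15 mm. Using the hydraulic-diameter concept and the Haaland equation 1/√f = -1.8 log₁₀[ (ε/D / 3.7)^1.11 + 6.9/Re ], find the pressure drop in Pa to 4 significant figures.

ΔP ≈ 984.0 Pa

Hydraulic diameter D_h = 4A/P = 4·(0.1557·0.1206)/(2·(0.1557+0.1206)) = 0.07511/0.5526 = 0.1359 m.
Re = ρVD_h/μ = 792.5·0.7617·0.1359/0.00111 = 7.392e+04.
ε/D_h = 0.00015/0.1359 = 0.0011; Haaland gives 1/√f = -1.8 log₁₀[0.000122+9.33e-05] = 6.6, so f = 0.02296.
ΔP = f(L/D_h)(ρV²/2) = 0.02296·25.34/0.1359·229.9 = 984 Pa.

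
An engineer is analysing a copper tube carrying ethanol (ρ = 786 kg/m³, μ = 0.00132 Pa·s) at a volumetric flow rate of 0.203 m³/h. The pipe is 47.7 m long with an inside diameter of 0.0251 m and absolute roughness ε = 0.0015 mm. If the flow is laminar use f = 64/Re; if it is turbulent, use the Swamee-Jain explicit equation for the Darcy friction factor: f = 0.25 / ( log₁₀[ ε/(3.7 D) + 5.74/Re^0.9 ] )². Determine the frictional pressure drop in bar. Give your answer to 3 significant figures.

ΔP ≈ 0.00364 bar

Q = 0.203 m³/h = 0.203/3600 = 5.639e-05 m³/s.
Cross-sectional area A = πD²/4 = π(0.0251)²/4 = 0.0004948 m²; mean velocity V = Q/A = 5.639e-05/0.0004948 = 0.114 m/s.
Reynolds number Re = ρVD/μ = 786 · 0.114 · 0.0251 / 0.00132 = 1703.
Re < 2300 → laminar flow, so f = 64/Re = 64/1703 = 0.03758 (the turbulent correlation is not needed).
Darcy-Weisbach: ΔP = f(L/D)(ρV²/2) = 0.03758·(47.7/0.0251)·(786·0.114²/2) = 0.03758·1900·5.104 = 364.5 Pa.
ΔP = 364.5 Pa = 0.00364 bar.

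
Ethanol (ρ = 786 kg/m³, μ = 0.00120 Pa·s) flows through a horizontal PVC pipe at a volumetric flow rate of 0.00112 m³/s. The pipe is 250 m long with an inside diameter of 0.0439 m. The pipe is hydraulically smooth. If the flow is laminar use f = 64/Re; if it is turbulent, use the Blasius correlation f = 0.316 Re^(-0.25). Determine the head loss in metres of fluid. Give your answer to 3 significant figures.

Cross-sectional area A = πD²/4 = π(0.0439)²/4 = 0.001514 m²; mean velocity V = Q/A = 0.00112/0.001514 = 0.7399 m/s.
Reynolds number Re = ρVD/μ = 786 · 0.7399 · 0.0439 / 0.0012 = 2.128e+04.
Re > 4000 → turbulent. Smooth-pipe (Blasius): f = 0.316 Re^(-0.25) = 0.316/(2.128e+04)^0.25 = 0.02616.
Darcy-Weisbach: ΔP = f(L/D)(ρV²/2) = 0.02616·(250/0.0439)·(786·0.7399²/2) = 0.02616·5695·215.2 = 3.206e+04 Pa.
Head loss h_f = ΔP/(ρg) = 3.206e+04/(786·9.81) = 4.16 m.

h_f ≈ 4.16 m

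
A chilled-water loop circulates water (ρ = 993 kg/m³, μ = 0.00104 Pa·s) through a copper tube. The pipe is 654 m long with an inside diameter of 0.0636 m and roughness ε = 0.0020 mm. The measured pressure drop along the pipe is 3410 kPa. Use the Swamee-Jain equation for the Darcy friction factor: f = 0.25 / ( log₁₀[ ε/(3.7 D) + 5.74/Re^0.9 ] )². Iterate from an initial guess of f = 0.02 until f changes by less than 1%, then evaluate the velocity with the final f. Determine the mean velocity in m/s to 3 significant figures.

Rearranging Darcy-Weisbach: V = √(2·ΔP·D/(f·L·ρ)). With ε/D = 2e-06/0.0636 = 3.14e-05, iterate starting from f = 0.02:
  f = 0.02 → V = √(2·3.41e+06·0.0636/(0.02·654·993)) = 5.779 m/s; Re = ρVD/μ = 3.509e+05; f → 0.01436
  f = 0.01436 → V = 6.821 m/s; Re = 4.142e+05; f → 0.01398
  f = 0.01398 → V = 6.912 m/s; Re = 4.198e+05; f → 0.01395
Converged (Δf/f < 1%). With the final f = 0.01395: V = √(2·3.41e+06·0.0636/(0.01395·654·993)) = 6.92 m/s.

V ≈ 6.92 m/s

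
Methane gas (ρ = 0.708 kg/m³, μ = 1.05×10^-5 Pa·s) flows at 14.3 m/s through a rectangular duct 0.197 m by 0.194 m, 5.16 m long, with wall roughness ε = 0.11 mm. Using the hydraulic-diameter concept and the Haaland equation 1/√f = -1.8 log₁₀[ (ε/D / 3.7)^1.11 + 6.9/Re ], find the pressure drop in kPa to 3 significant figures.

Hydraulic diameter D_h = 4A/P = 4·(0.197·0.194)/(2·(0.197+0.194)) = 0.1529/0.782 = 0.1955 m.
Re = ρVD_h/μ = 0.708·14.3·0.1955/1.05e-05 = 1.885e+05.
ε/D_h = 0.00011/0.1955 = 0.000563; Haaland gives 1/√f = -1.8 log₁₀[5.78e-05+3.66e-05] = 7.245, so f = 0.01905.
ΔP = f(L/D_h)(ρV²/2) = 0.01905·5.16/0.1955·72.39 = 36.4 Pa.
ΔP = 0.0364 kPa.

ΔP ≈ 0.0364 kPa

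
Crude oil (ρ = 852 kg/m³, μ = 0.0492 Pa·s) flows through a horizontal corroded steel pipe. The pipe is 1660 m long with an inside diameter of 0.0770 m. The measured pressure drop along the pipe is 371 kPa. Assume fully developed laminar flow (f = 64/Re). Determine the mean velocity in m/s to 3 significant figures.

For laminar flow, f = 64/Re with Re = ρVD/μ, so Darcy-Weisbach reduces to ΔP = 32μLV/D². Solving for V: V = ΔP·D²/(32μL) = 3.71e+05·(0.077)²/(32·0.0492·1660) = 0.8417 m/s.
Check: Re = ρVD/μ = 852·0.8417·0.077/0.0492 = 1122 < 2300, so the laminar assumption holds.

V ≈ 0.842 m/s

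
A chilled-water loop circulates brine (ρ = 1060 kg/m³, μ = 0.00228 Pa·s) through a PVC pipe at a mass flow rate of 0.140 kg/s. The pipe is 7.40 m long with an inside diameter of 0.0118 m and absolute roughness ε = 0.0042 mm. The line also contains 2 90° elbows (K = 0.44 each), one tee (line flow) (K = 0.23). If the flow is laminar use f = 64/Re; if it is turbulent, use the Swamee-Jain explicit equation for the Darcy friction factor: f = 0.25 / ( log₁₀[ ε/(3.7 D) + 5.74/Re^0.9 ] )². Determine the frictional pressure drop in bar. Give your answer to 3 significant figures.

ΔP ≈ 0.180 bar

A = πD²/4 = π(0.0118)²/4 = 0.0001094 m²; mean velocity V = ṁ/(ρA) = 0.14/(1060 · 0.0001094) = 1.208 m/s.
Reynolds number Re = ρVD/μ = 1060 · 1.208 · 0.0118 / 0.00228 = 6626.
Re > 4000 → turbulent. Relative roughness ε/D = 4.2e-06/0.0118 = 0.000356. Swamee-Jain: f = 0.25/(log₁₀[0.000356/3.7 + 5.74/6626^0.9])² = 0.25/(log₁₀[9.62e-05 + 0.00209])² = 0.25/(-2.661)² = 0.03532.
Total minor-loss coefficient ΣK = 2·0.44 + 1·0.23 = 1.11.
ΔP = [f·L/D + ΣK]·(ρV²/2) = [0.03532·7.4/0.0118 + 1.11]·(1060·1.208²/2) = [22.15 + 1.11]·773.1 = 1.798e+04 Pa.
ΔP = 1.798e+04 Pa = 0.180 bar.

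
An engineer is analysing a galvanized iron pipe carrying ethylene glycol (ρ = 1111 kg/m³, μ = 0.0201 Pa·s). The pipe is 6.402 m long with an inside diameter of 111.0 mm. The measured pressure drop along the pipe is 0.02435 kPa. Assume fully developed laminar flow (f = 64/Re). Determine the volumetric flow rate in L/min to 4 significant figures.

Q ≈ 42.30 L/min

For laminar flow, f = 64/Re with Re = ρVD/μ, so Darcy-Weisbach reduces to ΔP = 32μLV/D². Solving for V: V = ΔP·D²/(32μL) = 24.35·(0.111)²/(32·0.0201·6.402) = 0.07286 m/s.
Check: Re = ρVD/μ = 1111·0.07286·0.111/0.0201 = 447 < 2300, so the laminar assumption holds.
Q = V·A = 0.07286·(π/4·0.111²) = 0.000705 m³/s = 42.30 L/min.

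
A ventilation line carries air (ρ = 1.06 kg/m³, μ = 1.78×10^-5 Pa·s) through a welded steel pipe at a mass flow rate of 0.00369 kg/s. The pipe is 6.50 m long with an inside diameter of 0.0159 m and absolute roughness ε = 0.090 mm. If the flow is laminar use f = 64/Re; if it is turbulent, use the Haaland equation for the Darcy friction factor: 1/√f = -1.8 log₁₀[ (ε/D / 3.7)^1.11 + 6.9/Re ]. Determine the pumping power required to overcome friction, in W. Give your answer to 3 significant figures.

P ≈ 8.32 W

A = πD²/4 = π(0.0159)²/4 = 0.0001986 m²; mean velocity V = ṁ/(ρA) = 0.00369/(1.06 · 0.0001986) = 17.53 m/s.
Reynolds number Re = ρVD/μ = 1.06 · 17.53 · 0.0159 / 1.78e-05 = 1.66e+04.
Re > 4000 → turbulent. Relative roughness ε/D = 9e-05/0.0159 = 0.00566. Haaland: 1/√f = -1.8 log₁₀[(0.00566/3.7)^1.11 + 6.9/1.66e+04] = -1.8 log₁₀[0.00075 + 0.000416] = 5.28, so f = 0.03587.
Darcy-Weisbach: ΔP = f(L/D)(ρV²/2) = 0.03587·(6.5/0.0159)·(1.06·17.53²/2) = 0.03587·408.8·162.9 = 2389 Pa.
Q = ṁ/ρ = 0.00369/1.06 = 0.003481 m³/s.
Pumping power P = QΔP = 0.003481·2389 = 8.315 W = 8.32 W.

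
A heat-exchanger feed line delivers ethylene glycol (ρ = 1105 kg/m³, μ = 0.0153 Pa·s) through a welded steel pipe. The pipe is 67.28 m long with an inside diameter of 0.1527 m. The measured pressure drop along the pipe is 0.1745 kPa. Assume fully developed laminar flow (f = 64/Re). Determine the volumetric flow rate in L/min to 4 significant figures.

Q ≈ 135.7 L/min

For laminar flow, f = 64/Re with Re = ρVD/μ, so Darcy-Weisbach reduces to ΔP = 32μLV/D². Solving for V: V = ΔP·D²/(32μL) = 174.5·(0.1527)²/(32·0.0153·67.28) = 0.1235 m/s.
Check: Re = ρVD/μ = 1105·0.1235·0.1527/0.0153 = 1362 < 2300, so the laminar assumption holds.
Q = V·A = 0.1235·(π/4·0.1527²) = 0.002262 m³/s = 135.7 L/min.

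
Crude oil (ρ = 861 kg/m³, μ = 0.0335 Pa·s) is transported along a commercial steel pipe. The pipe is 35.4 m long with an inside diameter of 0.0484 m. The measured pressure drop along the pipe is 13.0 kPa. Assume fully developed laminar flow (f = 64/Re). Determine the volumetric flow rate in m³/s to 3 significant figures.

Q ≈ 0.00148 m³/s

For laminar flow, f = 64/Re with Re = ρVD/μ, so Darcy-Weisbach reduces to ΔP = 32μLV/D². Solving for V: V = ΔP·D²/(32μL) = 1.3e+04·(0.0484)²/(32·0.0335·35.4) = 0.8025 m/s.
Check: Re = ρVD/μ = 861·0.8025·0.0484/0.0335 = 998.3 < 2300, so the laminar assumption holds.
Q = V·A = 0.8025·(π/4·0.0484²) = 0.001476 m³/s = 0.00148 m³/s.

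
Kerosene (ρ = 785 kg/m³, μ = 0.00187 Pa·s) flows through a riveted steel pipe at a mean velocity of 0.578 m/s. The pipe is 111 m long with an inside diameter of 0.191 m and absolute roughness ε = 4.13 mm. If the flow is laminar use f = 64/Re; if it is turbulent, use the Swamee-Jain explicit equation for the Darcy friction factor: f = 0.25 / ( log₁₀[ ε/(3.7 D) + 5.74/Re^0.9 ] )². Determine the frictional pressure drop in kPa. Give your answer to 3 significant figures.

ΔP ≈ 3.91 kPa

Reynolds number Re = ρVD/μ = 785 · 0.578 · 0.191 / 0.00187 = 4.634e+04.
Re > 4000 → turbulent. Relative roughness ε/D = 0.00413/0.191 = 0.0216. Swamee-Jain: f = 0.25/(log₁₀[0.0216/3.7 + 5.74/4.634e+04^0.9])² = 0.25/(log₁₀[0.00584 + 0.000363])² = 0.25/(-2.207)² = 0.05132.
Darcy-Weisbach: ΔP = f(L/D)(ρV²/2) = 0.05132·(111/0.191)·(785·0.578²/2) = 0.05132·581.2·131.1 = 3911 Pa.
ΔP = 3911 Pa = 3.91 kPa.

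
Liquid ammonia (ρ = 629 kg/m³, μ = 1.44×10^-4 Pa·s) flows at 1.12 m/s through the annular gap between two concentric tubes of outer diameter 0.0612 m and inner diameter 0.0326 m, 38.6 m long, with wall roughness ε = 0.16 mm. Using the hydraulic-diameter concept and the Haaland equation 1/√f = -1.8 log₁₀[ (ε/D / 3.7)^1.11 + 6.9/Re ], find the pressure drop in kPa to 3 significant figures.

ΔP ≈ 17.1 kPa

Hydraulic diameter D_h = 4A/P = D_o - D_i = 0.0612 - 0.0326 = 0.0286 m.
Re = ρVD_h/μ = 629·1.12·0.0286/0.000144 = 1.399e+05.
ε/D_h = 0.00016/0.0286 = 0.00559; Haaland gives 1/√f = -1.8 log₁₀[0.00074+4.93e-05] = 5.585, so f = 0.03206.
ΔP = f(L/D_h)(ρV²/2) = 0.03206·38.6/0.0286·394.5 = 1.707e+04 Pa.
ΔP = 17.1 kPa.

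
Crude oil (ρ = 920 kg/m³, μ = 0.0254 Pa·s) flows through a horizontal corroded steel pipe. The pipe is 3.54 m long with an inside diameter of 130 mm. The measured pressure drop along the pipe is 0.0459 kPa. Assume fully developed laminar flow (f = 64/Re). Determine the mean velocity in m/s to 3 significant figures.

For laminar flow, f = 64/Re with Re = ρVD/μ, so Darcy-Weisbach reduces to ΔP = 32μLV/D². Solving for V: V = ΔP·D²/(32μL) = 45.9·(0.13)²/(32·0.0254·3.54) = 0.2696 m/s.
Check: Re = ρVD/μ = 920·0.2696·0.13/0.0254 = 1269 < 2300, so the laminar assumption holds.

V ≈ 0.270 m/s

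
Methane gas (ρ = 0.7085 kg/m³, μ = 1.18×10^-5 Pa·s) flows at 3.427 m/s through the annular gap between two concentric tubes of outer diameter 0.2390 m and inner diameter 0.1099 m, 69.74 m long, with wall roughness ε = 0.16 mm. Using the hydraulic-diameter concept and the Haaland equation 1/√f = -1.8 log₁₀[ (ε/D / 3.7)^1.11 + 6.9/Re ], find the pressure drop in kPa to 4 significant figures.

ΔP ≈ 0.06003 kPa

Hydraulic diameter D_h = 4A/P = D_o - D_i = 0.239 - 0.1099 = 0.1291 m.
Re = ρVD_h/μ = 0.7085·3.427·0.1291/1.18e-05 = 2.656e+04.
ε/D_h = 0.00016/0.1291 = 0.00124; Haaland gives 1/√f = -1.8 log₁₀[0.000139+0.00026] = 6.119, so f = 0.02671.
ΔP = f(L/D_h)(ρV²/2) = 0.02671·69.74/0.1291·4.16 = 60.03 Pa.
ΔP = 0.06003 kPa.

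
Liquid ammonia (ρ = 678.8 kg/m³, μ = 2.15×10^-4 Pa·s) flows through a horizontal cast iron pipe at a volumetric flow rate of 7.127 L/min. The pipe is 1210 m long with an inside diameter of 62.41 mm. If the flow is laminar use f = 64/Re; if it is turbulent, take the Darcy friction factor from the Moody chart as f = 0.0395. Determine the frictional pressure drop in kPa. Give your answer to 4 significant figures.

Q = 7.127 L/min = 7.127/60000 = 0.0001188 m³/s.
Cross-sectional area A = πD²/4 = π(0.06241)²/4 = 0.003059 m²; mean velocity V = Q/A = 0.0001188/0.003059 = 0.03883 m/s.
Reynolds number Re = ρVD/μ = 678.8 · 0.03883 · 0.06241 / 0.000215 = 7651.
Re > 4000 → turbulent; use the Moody-chart value f = 0.0395.
Darcy-Weisbach: ΔP = f(L/D)(ρV²/2) = 0.0395·(1210/0.06241)·(678.8·0.03883²/2) = 0.0395·1.939e+04·0.5117 = 391.9 Pa.
ΔP = 391.9 Pa = 0.3919 kPa.

ΔP ≈ 0.3919 kPa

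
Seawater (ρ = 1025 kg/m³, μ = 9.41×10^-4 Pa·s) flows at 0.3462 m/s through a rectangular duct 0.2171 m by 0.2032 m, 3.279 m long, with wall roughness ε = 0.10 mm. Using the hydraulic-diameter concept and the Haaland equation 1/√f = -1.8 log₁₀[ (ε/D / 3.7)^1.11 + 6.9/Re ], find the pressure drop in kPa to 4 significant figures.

ΔP ≈ 0.01978 kPa

Hydraulic diameter D_h = 4A/P = 4·(0.2171·0.2032)/(2·(0.2171+0.2032)) = 0.1765/0.8406 = 0.2099 m.
Re = ρVD_h/μ = 1025·0.3462·0.2099/0.000941 = 7.916e+04.
ε/D_h = 0.0001/0.2099 = 0.000476; Haaland gives 1/√f = -1.8 log₁₀[4.81e-05+8.72e-05] = 6.964, so f = 0.02062.
ΔP = f(L/D_h)(ρV²/2) = 0.02062·3.279/0.2099·61.43 = 19.78 Pa.
ΔP = 0.01978 kPa.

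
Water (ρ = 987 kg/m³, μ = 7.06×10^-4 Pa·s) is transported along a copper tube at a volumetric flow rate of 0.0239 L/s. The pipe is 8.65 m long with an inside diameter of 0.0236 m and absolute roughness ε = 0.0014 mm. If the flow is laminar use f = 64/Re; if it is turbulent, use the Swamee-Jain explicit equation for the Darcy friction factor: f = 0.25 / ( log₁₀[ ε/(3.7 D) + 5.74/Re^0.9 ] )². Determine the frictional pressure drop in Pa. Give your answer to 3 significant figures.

Q = 0.0239 L/s = 0.0239/1000 = 2.39e-05 m³/s.
Cross-sectional area A = πD²/4 = π(0.0236)²/4 = 0.0004374 m²; mean velocity V = Q/A = 2.39e-05/0.0004374 = 0.05464 m/s.
Reynolds number Re = ρVD/μ = 987 · 0.05464 · 0.0236 / 0.000706 = 1803.
Re < 2300 → laminar flow, so f = 64/Re = 64/1803 = 0.0355 (the turbulent correlation is not needed).
Darcy-Weisbach: ΔP = f(L/D)(ρV²/2) = 0.0355·(8.65/0.0236)·(987·0.05464²/2) = 0.0355·366.5·1.473 = 19.17 Pa.

ΔP ≈ 19.2 Pa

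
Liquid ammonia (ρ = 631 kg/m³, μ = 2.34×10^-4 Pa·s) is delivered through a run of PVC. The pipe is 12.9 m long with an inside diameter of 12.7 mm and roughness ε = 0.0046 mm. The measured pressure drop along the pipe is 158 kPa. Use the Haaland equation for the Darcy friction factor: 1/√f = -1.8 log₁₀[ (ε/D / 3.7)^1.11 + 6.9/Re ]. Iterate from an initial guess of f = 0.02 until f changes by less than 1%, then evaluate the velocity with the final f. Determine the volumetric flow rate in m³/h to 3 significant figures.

Q ≈ 2.38 m³/h

Rearranging Darcy-Weisbach: V = √(2·ΔP·D/(f·L·ρ)). With ε/D = 4.6e-06/0.0127 = 0.000362, iterate starting from f = 0.02:
  f = 0.02 → V = √(2·1.58e+05·0.0127/(0.02·12.9·631)) = 4.965 m/s; Re = ρVD/μ = 1.7e+05; f → 0.01819
  f = 0.01819 → V = 5.206 m/s; Re = 1.783e+05; f → 0.0181
Converged (Δf/f < 1%). With the final f = 0.0181: V = √(2·1.58e+05·0.0127/(0.0181·12.9·631)) = 5.22 m/s.
Q = V·A = 5.22·(π/4·0.0127²) = 0.0006612 m³/s = 2.38 m³/h.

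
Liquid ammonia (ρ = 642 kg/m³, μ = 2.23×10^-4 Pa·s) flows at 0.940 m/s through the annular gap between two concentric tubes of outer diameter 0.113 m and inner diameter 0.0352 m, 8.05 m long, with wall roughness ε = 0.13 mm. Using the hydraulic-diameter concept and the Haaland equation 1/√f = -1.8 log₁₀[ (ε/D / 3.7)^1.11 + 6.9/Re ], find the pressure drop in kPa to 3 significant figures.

ΔP ≈ 0.682 kPa

Hydraulic diameter D_h = 4A/P = D_o - D_i = 0.113 - 0.0352 = 0.0778 m.
Re = ρVD_h/μ = 642·0.94·0.0778/0.000223 = 2.105e+05.
ε/D_h = 0.00013/0.0778 = 0.00167; Haaland gives 1/√f = -1.8 log₁₀[0.000194+3.28e-05] = 6.562, so f = 0.02323.
ΔP = f(L/D_h)(ρV²/2) = 0.02323·8.05/0.0778·283.6 = 681.7 Pa.
ΔP = 0.682 kPa.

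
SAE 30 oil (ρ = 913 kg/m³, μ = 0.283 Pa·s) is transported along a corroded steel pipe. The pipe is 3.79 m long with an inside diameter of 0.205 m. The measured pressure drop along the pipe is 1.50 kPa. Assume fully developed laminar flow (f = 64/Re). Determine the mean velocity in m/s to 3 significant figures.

V ≈ 1.84 m/s

For laminar flow, f = 64/Re with Re = ρVD/μ, so Darcy-Weisbach reduces to ΔP = 32μLV/D². Solving for V: V = ΔP·D²/(32μL) = 1500·(0.205)²/(32·0.283·3.79) = 1.837 m/s.
Check: Re = ρVD/μ = 913·1.837·0.205/0.283 = 1215 < 2300, so the laminar assumption holds.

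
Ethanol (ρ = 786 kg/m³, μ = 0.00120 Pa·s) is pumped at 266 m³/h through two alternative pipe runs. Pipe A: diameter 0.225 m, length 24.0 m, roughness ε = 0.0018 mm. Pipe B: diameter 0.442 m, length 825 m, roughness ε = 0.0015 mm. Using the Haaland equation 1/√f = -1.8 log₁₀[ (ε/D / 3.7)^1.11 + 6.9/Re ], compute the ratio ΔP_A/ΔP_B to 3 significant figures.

Pipe A: V = Q/A = 0.07389/0.03976 = 1.858 m/s; Re = 2.739e+05; ε/D = 8e-06; Haaland → f = 0.01465; ΔP_A = f(L/D)(ρV²/2) = 2121 Pa.
Pipe B: V = Q/A = 0.07389/0.1534 = 0.4816 m/s; Re = 1.394e+05; ε/D = 3.39e-06; Haaland → f = 0.01666; ΔP_B = f(L/D)(ρV²/2) = 2835 Pa.
ΔP_A/ΔP_B = 2121/2835 = 0.748.

ΔP_A/ΔP_B ≈ 0.748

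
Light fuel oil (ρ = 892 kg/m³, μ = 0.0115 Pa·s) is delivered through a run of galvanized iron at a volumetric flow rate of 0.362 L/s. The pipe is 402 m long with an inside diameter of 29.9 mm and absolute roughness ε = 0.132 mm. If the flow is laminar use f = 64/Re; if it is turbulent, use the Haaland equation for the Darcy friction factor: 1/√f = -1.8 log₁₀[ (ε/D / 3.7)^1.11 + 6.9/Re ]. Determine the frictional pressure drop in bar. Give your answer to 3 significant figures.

Q = 0.362 L/s = 0.362/1000 = 0.000362 m³/s.
Cross-sectional area A = πD²/4 = π(0.0299)²/4 = 0.0007022 m²; mean velocity V = Q/A = 0.000362/0.0007022 = 0.5156 m/s.
Reynolds number Re = ρVD/μ = 892 · 0.5156 · 0.0299 / 0.0115 = 1196.
Re < 2300 → laminar flow, so f = 64/Re = 64/1196 = 0.05353 (the turbulent correlation is not needed).
Darcy-Weisbach: ΔP = f(L/D)(ρV²/2) = 0.05353·(402/0.0299)·(892·0.5156²/2) = 0.05353·1.344e+04·118.5 = 8.531e+04 Pa.
ΔP = 8.531e+04 Pa = 0.853 bar.

ΔP ≈ 0.853 bar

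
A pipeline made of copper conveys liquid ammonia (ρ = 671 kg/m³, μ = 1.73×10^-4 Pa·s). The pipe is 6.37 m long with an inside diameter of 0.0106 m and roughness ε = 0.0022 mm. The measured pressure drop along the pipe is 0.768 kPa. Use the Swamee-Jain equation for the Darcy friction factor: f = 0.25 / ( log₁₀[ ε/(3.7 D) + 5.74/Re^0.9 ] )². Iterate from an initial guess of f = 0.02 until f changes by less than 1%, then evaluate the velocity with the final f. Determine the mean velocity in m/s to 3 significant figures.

Rearranging Darcy-Weisbach: V = √(2·ΔP·D/(f·L·ρ)). With ε/D = 2.2e-06/0.0106 = 0.000208, iterate starting from f = 0.02:
  f = 0.02 → V = √(2·768·0.0106/(0.02·6.37·671)) = 0.4364 m/s; Re = ρVD/μ = 1.794e+04; f → 0.02702
  f = 0.02702 → V = 0.3755 m/s; Re = 1.544e+04; f → 0.02803
  f = 0.02803 → V = 0.3686 m/s; Re = 1.516e+04; f → 0.02816
Converged (Δf/f < 1%). With the final f = 0.02816: V = √(2·768·0.0106/(0.02816·6.37·671)) = 0.3678 m/s.

V ≈ 0.368 m/s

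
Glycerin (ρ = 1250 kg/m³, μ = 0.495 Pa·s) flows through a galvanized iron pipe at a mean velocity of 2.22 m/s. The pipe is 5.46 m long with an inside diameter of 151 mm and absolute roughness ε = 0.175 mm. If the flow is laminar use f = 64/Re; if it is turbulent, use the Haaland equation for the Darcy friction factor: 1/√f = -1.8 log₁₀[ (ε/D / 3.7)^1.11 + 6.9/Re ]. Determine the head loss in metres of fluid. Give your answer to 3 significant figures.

Reynolds number Re = ρVD/μ = 1250 · 2.22 · 0.151 / 0.495 = 846.5.
Re < 2300 → laminar flow, so f = 64/Re = 64/846.5 = 0.0756 (the turbulent correlation is not needed).
Darcy-Weisbach: ΔP = f(L/D)(ρV²/2) = 0.0756·(5.46/0.151)·(1250·2.22²/2) = 0.0756·36.16·3080 = 8421 Pa.
Head loss h_f = ΔP/(ρg) = 8421/(1250·9.81) = 0.687 m.

h_f ≈ 0.687 m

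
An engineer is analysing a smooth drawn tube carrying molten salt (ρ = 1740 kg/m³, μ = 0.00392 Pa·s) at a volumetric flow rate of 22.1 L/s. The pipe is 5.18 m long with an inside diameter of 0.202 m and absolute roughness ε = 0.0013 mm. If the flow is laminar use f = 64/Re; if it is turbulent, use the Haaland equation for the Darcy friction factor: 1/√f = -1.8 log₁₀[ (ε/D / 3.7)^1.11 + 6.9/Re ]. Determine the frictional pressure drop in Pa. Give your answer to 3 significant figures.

Q = 22.1 L/s = 22.1/1000 = 0.0221 m³/s.
Cross-sectional area A = πD²/4 = π(0.202)²/4 = 0.03205 m²; mean velocity V = Q/A = 0.0221/0.03205 = 0.6896 m/s.
Reynolds number Re = ρVD/μ = 1740 · 0.6896 · 0.202 / 0.00392 = 6.183e+04.
Re > 4000 → turbulent. Relative roughness ε/D = 1.3e-06/0.202 = 6.44e-06. Haaland: 1/√f = -1.8 log₁₀[(6.44e-06/3.7)^1.11 + 6.9/6.183e+04] = -1.8 log₁₀[4.04e-07 + 0.000112] = 7.111, so f = 0.01977.
Darcy-Weisbach: ΔP = f(L/D)(ρV²/2) = 0.01977·(5.18/0.202)·(1740·0.6896²/2) = 0.01977·25.64·413.7 = 209.8 Pa.

ΔP ≈ 210 Pa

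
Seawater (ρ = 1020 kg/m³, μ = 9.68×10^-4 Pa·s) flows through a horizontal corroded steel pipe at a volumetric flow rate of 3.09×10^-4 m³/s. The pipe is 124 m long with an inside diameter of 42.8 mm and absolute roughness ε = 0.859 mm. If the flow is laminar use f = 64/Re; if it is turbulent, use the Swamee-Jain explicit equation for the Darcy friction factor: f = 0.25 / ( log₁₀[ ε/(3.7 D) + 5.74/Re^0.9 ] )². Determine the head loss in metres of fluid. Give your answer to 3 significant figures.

h_f ≈ 0.365 m

Cross-sectional area A = πD²/4 = π(0.0428)²/4 = 0.001439 m²; mean velocity V = Q/A = 0.000309/0.001439 = 0.2148 m/s.
Reynolds number Re = ρVD/μ = 1020 · 0.2148 · 0.0428 / 0.000968 = 9686.
Re > 4000 → turbulent. Relative roughness ε/D = 0.000859/0.0428 = 0.0201. Swamee-Jain: f = 0.25/(log₁₀[0.0201/3.7 + 5.74/9686^0.9])² = 0.25/(log₁₀[0.00542 + 0.00148])² = 0.25/(-2.161)² = 0.05355.
Darcy-Weisbach: ΔP = f(L/D)(ρV²/2) = 0.05355·(124/0.0428)·(1020·0.2148²/2) = 0.05355·2897·23.53 = 3650 Pa.
Head loss h_f = ΔP/(ρg) = 3650/(1020·9.81) = 0.365 m.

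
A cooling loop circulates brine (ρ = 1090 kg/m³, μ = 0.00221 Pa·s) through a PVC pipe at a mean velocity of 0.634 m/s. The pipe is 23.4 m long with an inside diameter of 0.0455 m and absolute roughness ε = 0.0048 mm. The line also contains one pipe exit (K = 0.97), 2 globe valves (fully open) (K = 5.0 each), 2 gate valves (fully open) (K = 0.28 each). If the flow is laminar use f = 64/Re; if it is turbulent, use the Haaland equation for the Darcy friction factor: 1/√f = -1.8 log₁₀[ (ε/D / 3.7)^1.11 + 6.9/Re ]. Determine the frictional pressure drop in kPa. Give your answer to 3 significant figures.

Reynolds number Re = ρVD/μ = 1090 · 0.634 · 0.0455 / 0.00221 = 1.423e+04.
Re > 4000 → turbulent. Relative roughness ε/D = 4.8e-06/0.0455 = 0.000105. Haaland: 1/√f = -1.8 log₁₀[(0.000105/3.7)^1.11 + 6.9/1.423e+04] = -1.8 log₁₀[9.02e-06 + 0.000485] = 5.951, so f = 0.02823.
Total minor-loss coefficient ΣK = 1·0.97 + 2·5 + 2·0.28 = 11.5.
ΔP = [f·L/D + ΣK]·(ρV²/2) = [0.02823·23.4/0.0455 + 11.5]·(1090·0.634²/2) = [14.52 + 11.5]·219.1 = 5707 Pa.
ΔP = 5707 Pa = 5.71 kPa.

ΔP ≈ 5.71 kPa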